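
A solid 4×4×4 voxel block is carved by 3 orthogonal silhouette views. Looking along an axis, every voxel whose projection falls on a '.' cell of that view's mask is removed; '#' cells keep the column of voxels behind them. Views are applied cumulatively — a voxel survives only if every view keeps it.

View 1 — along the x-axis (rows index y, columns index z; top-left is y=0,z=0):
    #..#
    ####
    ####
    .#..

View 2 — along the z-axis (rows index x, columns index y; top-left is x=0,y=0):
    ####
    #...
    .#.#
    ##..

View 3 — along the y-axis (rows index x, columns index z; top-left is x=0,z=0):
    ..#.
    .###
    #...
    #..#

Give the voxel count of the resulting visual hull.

voxel count = 8

before carving: 64 voxels (4×4×4)
step 1: project along x, AND mask (11/16) → |grid| = 44
step 2: project along z, AND mask (9/16) → |grid| = 24
step 3: project along y, AND mask (7/16) → |grid| = 8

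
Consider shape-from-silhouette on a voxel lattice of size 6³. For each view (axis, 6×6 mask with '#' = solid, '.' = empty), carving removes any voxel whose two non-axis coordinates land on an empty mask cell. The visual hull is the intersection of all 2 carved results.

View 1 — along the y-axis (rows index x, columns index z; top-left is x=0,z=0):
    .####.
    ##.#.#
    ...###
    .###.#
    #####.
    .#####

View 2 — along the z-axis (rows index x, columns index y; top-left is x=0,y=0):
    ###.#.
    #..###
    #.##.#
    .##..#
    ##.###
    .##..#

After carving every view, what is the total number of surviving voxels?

voxel count = 96

initial block: 6^3 = 216
after view 1 [y-axis, 25 of 36 cells solid] → remaining = 150
after view 2 [z-axis, 23 of 36 cells solid] → remaining = 96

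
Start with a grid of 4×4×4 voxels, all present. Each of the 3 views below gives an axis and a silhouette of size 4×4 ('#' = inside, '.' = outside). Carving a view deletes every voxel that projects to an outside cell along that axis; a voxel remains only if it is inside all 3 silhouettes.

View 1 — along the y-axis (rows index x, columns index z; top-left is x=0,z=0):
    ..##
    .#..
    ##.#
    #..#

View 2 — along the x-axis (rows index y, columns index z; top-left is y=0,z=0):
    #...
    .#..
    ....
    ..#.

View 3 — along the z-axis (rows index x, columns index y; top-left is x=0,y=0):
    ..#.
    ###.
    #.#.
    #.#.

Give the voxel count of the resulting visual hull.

start: 4×4×4 = 64 voxels
step 1: project along y, AND mask (8/16) → |grid| = 32
step 2: project along x, AND mask (3/16) → |grid| = 5
step 3: project along z, AND mask (8/16) → |grid| = 3

|visual hull| = 3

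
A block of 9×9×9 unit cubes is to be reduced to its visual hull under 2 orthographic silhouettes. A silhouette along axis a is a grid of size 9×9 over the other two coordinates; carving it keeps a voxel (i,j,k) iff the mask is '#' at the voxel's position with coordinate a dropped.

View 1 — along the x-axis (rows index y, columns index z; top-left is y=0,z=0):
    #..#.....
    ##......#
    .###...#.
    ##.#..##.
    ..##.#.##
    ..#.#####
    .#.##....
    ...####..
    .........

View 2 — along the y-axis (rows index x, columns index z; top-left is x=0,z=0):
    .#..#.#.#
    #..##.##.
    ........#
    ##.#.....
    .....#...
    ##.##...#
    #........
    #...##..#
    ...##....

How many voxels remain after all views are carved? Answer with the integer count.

before carving: 729 voxels (9×9×9)
step 1: project along x, AND mask (32/81) → |grid| = 288
step 2: project along y, AND mask (26/81) → |grid| = 94

94 voxels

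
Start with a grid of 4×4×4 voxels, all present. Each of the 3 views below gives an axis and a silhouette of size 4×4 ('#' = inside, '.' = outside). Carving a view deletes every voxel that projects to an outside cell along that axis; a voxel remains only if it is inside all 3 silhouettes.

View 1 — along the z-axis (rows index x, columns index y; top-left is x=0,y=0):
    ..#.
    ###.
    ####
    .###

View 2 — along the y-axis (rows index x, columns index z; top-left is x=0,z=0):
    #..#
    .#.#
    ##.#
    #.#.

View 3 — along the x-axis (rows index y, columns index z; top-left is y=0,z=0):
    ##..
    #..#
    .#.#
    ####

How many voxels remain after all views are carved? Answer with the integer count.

remaining voxels: 17

before carving: 64 voxels (4×4×4)
[1] z-view keeps 11 columns → grid now 44
[2] y-view keeps 9 columns → grid now 26
[3] x-view keeps 10 columns → grid now 17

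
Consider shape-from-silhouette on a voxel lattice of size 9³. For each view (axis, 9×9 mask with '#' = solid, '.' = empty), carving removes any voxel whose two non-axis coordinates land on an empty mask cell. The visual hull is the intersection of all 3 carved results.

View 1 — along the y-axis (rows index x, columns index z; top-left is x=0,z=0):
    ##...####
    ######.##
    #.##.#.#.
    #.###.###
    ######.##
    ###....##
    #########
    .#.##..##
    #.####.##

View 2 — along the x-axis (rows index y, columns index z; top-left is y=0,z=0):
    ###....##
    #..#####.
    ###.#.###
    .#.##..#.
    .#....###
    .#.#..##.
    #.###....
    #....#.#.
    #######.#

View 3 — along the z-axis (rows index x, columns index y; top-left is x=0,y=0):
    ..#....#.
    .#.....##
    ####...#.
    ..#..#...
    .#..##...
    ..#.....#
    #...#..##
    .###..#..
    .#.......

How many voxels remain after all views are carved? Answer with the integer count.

|visual hull| = 105

start: 9×9×9 = 729 voxels
carve view 1 (along y, XZ-mask fill 60/81): 540 voxels remain
carve view 2 (along x, YZ-mask fill 45/81): 305 voxels remain
carve view 3 (along z, XY-mask fill 26/81): 105 voxels remain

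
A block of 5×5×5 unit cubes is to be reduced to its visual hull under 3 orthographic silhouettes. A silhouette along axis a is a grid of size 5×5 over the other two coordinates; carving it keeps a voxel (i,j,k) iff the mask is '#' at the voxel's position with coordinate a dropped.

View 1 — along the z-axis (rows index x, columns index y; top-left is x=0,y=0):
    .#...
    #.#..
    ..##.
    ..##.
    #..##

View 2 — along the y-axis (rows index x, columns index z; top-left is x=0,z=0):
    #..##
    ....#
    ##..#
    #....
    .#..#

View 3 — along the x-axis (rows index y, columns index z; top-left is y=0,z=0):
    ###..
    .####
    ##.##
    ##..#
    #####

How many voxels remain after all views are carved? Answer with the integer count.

voxel count = 16

start: 5×5×5 = 125 voxels
carve view 1 (along z, XY-mask fill 10/25): 50 voxels remain
carve view 2 (along y, XZ-mask fill 10/25): 19 voxels remain
carve view 3 (along x, YZ-mask fill 19/25): 16 voxels remain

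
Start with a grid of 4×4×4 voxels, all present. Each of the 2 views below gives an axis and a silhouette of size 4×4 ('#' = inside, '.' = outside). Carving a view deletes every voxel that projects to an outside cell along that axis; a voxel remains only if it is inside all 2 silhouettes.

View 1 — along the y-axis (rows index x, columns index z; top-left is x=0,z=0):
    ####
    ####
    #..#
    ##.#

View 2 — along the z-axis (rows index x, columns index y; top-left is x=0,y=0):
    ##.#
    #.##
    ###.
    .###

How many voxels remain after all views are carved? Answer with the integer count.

start: 4×4×4 = 64 voxels
[1] y-view keeps 13 columns → grid now 52
[2] z-view keeps 12 columns → grid now 39

voxel count = 39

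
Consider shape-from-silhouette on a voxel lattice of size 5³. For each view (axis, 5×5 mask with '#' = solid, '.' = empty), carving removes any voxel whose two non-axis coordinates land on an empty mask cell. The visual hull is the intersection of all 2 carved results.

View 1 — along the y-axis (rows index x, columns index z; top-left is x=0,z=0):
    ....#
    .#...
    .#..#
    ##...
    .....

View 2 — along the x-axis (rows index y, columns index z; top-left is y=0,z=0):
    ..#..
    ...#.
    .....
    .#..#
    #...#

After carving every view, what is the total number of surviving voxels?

|visual hull| = 8

initial block: 5^3 = 125
  1. axis=1 (XZ plane), |mask|=6  ⇒  voxels=30
  2. axis=0 (YZ plane), |mask|=6  ⇒  voxels=8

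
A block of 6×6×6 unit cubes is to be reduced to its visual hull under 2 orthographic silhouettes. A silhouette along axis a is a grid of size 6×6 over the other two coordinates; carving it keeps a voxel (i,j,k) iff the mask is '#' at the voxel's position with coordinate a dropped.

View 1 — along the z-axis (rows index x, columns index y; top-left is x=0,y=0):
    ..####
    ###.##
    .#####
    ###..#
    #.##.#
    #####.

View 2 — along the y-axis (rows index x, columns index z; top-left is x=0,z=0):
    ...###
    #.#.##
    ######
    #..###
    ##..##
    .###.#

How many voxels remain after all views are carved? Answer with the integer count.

before carving: 216 voxels (6×6×6)
step 1: project along z, AND mask (27/36) → |grid| = 162
step 2: project along y, AND mask (25/36) → |grid| = 114

voxel count = 114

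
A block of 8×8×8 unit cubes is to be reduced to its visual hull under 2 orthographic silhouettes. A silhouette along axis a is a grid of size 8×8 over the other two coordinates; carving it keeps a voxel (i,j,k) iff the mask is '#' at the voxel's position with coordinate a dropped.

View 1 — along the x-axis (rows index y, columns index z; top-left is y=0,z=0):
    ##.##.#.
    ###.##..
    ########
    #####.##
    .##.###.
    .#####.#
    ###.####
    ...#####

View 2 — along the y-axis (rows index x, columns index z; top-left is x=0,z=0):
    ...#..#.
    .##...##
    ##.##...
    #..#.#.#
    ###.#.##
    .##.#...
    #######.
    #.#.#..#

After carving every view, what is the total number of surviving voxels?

|visual hull| = 206

initial block: 8^3 = 512
[1] x-view keeps 48 columns → grid now 384
[2] y-view keeps 34 columns → grid now 206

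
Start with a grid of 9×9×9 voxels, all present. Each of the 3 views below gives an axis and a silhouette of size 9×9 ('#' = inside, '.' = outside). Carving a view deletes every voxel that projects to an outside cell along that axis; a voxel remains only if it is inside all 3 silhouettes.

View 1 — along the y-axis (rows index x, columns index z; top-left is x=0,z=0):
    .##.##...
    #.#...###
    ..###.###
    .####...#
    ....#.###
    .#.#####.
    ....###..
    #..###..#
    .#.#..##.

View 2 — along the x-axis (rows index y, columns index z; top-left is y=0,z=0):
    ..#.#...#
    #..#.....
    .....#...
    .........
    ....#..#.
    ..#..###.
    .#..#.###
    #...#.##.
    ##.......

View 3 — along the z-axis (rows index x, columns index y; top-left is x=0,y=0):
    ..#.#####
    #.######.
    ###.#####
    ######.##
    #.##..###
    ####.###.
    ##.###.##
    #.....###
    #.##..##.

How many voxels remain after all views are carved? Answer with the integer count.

initial block: 9^3 = 729
  1. axis=1 (XZ plane), |mask|=42  ⇒  voxels=378
  2. axis=0 (YZ plane), |mask|=23  ⇒  voxels=111
  3. axis=2 (XY plane), |mask|=58  ⇒  voxels=84

remaining voxels: 84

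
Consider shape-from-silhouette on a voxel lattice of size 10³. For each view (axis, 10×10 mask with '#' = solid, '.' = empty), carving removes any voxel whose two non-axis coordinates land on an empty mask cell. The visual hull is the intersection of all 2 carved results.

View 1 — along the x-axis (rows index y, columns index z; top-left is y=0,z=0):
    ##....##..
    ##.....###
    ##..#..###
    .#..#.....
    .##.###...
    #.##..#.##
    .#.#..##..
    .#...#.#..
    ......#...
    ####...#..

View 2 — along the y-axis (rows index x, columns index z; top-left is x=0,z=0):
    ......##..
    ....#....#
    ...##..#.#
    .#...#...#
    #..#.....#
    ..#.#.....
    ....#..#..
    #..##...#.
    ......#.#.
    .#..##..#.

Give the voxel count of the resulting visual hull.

initial block: 10^3 = 1000
V1 x: intersect with YZ mask (41 set) -- 410 left
V2 y: intersect with XZ mask (28 set) -- 109 left

109 voxels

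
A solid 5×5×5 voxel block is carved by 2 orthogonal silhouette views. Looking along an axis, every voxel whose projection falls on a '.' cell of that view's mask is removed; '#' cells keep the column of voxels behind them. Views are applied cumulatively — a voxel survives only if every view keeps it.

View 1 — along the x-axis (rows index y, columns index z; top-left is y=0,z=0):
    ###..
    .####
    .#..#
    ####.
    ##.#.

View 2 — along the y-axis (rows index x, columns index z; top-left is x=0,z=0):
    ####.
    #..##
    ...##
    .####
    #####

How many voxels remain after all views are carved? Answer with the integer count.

voxel count = 56

initial block: 5^3 = 125
[1] x-view keeps 16 columns → grid now 80
[2] y-view keeps 18 columns → grid now 56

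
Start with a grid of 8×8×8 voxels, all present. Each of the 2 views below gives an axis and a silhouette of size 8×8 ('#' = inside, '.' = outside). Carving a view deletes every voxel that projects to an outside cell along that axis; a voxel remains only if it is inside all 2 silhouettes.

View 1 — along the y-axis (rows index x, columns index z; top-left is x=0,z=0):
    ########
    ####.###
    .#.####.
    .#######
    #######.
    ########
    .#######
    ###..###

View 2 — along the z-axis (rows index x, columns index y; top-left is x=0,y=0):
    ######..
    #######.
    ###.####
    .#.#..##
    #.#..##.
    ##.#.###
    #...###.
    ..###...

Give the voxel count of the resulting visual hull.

282 voxels

full grid |V| = 512
[1] y-view keeps 55 columns → grid now 440
[2] z-view keeps 41 columns → grid now 282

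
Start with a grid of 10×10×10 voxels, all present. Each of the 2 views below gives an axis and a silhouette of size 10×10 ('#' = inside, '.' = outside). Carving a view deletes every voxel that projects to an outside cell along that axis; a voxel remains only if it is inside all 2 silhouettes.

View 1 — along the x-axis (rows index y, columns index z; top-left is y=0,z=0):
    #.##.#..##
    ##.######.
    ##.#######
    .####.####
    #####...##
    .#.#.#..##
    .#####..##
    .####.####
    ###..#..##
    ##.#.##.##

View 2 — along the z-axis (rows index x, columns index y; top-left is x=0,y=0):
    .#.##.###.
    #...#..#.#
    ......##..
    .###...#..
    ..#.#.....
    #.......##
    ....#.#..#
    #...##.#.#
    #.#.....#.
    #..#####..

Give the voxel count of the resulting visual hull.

start: 10×10×10 = 1000 voxels
after view 1 [x-axis, 71 of 100 cells solid] → remaining = 710
after view 2 [z-axis, 38 of 100 cells solid] → remaining = 271

271 voxels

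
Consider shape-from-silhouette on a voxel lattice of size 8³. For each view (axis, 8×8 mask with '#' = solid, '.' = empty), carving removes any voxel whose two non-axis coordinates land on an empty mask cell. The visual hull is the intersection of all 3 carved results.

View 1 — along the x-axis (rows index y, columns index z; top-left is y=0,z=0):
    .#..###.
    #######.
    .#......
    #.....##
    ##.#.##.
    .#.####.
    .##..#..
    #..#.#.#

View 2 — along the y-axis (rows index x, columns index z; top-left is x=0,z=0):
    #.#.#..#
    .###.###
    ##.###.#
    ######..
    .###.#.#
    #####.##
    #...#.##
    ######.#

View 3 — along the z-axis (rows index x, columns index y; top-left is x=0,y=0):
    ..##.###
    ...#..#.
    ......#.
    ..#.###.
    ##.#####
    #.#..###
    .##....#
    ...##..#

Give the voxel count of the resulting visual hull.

remaining voxels: 72

before carving: 512 voxels (8×8×8)
step 1: project along x, AND mask (32/64) → |grid| = 256
step 2: project along y, AND mask (45/64) → |grid| = 173
step 3: project along z, AND mask (30/64) → |grid| = 72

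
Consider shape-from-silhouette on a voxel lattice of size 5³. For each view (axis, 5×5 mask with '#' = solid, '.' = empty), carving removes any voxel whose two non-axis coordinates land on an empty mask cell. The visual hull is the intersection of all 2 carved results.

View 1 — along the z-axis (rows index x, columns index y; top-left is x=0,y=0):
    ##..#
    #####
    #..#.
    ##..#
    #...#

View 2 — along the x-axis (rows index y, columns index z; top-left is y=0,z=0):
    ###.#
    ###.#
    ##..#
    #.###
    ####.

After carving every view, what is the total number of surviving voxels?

59 voxels

before carving: 125 voxels (5×5×5)
  1. axis=2 (XY plane), |mask|=15  ⇒  voxels=75
  2. axis=0 (YZ plane), |mask|=19  ⇒  voxels=59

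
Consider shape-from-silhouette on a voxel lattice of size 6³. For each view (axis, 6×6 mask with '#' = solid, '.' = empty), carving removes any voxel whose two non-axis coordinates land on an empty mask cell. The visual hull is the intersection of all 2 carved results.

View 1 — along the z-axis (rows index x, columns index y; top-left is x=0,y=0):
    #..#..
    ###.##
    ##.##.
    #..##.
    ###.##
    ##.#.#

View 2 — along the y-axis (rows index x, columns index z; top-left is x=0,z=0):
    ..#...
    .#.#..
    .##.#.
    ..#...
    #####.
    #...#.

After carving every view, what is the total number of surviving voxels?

60 voxels

full grid |V| = 216
V1 z: intersect with XY mask (23 set) -- 138 left
V2 y: intersect with XZ mask (14 set) -- 60 left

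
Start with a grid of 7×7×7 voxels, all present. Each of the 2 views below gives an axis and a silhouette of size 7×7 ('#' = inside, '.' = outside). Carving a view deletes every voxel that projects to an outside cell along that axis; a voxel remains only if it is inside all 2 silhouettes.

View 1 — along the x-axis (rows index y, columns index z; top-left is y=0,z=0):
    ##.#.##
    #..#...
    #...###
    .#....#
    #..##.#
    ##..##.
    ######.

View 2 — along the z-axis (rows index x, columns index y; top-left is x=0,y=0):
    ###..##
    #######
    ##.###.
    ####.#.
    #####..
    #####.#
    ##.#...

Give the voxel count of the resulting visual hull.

initial block: 7^3 = 343
V1 x: intersect with YZ mask (27 set) -- 189 left
V2 z: intersect with XY mask (36 set) -- 131 left

remaining voxels: 131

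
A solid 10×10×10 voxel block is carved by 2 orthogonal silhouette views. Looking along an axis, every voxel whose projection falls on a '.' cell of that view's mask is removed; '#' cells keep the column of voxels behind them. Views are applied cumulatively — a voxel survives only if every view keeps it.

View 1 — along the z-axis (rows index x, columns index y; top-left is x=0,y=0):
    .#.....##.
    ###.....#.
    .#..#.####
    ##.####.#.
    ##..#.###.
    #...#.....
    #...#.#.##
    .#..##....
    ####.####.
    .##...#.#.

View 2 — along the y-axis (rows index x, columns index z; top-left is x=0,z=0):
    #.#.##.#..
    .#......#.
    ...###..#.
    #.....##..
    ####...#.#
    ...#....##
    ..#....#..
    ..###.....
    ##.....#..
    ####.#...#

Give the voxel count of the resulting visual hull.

voxel count = 177

full grid |V| = 1000
after view 1 [z-axis, 48 of 100 cells solid] → remaining = 480
after view 2 [y-axis, 37 of 100 cells solid] → remaining = 177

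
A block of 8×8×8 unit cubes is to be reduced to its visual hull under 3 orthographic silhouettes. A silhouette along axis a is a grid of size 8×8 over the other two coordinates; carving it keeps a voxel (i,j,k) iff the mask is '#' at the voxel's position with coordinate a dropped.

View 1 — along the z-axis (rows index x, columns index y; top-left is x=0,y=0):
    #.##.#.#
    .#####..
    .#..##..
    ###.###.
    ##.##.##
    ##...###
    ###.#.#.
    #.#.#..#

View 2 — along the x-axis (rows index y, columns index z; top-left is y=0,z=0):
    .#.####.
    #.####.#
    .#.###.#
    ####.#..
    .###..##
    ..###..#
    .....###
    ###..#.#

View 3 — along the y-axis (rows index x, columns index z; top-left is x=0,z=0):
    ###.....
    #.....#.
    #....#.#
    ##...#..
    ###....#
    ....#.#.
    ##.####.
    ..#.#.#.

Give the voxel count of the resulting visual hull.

start: 8×8×8 = 512 voxels
V1 z: intersect with XY mask (39 set) -- 312 left
V2 x: intersect with YZ mask (38 set) -- 188 left
V3 y: intersect with XZ mask (26 set) -- 69 left

69 voxels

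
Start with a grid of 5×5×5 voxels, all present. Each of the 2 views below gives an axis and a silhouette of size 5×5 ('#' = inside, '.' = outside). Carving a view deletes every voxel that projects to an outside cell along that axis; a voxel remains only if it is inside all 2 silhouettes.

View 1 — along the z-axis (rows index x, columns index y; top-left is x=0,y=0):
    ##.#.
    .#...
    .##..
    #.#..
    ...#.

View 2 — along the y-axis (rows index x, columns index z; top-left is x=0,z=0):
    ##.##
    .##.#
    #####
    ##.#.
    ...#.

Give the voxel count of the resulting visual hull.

full grid |V| = 125
  1. axis=2 (XY plane), |mask|=9  ⇒  voxels=45
  2. axis=1 (XZ plane), |mask|=16  ⇒  voxels=32

32 voxels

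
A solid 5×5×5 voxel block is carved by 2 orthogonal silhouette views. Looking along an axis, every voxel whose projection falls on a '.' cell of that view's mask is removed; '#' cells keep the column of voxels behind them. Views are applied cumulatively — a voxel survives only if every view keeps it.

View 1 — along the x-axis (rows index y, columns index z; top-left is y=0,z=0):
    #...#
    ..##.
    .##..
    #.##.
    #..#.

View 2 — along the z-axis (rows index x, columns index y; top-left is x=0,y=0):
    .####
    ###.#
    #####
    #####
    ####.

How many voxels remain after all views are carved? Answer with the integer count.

remaining voxels: 48

start: 5×5×5 = 125 voxels
after view 1 [x-axis, 11 of 25 cells solid] → remaining = 55
after view 2 [z-axis, 22 of 25 cells solid] → remaining = 48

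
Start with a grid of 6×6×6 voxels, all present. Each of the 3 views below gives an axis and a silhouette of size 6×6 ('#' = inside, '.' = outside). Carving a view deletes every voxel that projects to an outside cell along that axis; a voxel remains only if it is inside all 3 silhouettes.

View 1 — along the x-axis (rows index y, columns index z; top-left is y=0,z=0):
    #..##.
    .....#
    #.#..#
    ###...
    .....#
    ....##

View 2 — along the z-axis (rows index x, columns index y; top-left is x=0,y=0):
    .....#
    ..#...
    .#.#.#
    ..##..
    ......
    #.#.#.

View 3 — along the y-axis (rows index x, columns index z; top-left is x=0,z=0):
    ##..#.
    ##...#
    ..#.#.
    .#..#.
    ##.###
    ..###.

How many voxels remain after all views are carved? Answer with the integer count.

full grid |V| = 216
step 1: project along x, AND mask (13/36) → |grid| = 78
step 2: project along z, AND mask (10/36) → |grid| = 24
step 3: project along y, AND mask (18/36) → |grid| = 9

9 voxels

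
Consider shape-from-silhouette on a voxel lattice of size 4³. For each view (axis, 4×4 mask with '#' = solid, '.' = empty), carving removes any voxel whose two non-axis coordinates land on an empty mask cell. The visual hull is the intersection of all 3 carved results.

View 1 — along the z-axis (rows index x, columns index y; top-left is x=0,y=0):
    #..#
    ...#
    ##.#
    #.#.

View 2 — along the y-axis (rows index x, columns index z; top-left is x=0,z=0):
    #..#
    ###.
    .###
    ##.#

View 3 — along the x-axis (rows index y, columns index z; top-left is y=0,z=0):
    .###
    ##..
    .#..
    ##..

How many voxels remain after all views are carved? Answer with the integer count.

initial block: 4^3 = 64
  1. axis=2 (XY plane), |mask|=8  ⇒  voxels=32
  2. axis=1 (XZ plane), |mask|=11  ⇒  voxels=22
  3. axis=0 (YZ plane), |mask|=8  ⇒  voxels=12

|visual hull| = 12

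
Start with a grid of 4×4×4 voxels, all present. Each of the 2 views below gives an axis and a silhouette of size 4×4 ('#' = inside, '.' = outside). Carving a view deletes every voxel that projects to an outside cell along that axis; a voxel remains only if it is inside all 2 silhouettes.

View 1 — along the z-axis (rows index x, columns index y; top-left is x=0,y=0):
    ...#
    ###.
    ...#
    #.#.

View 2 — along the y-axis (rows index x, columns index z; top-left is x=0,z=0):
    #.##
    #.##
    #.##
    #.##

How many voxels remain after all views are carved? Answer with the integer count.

start: 4×4×4 = 64 voxels
carve view 1 (along z, XY-mask fill 7/16): 28 voxels remain
carve view 2 (along y, XZ-mask fill 12/16): 21 voxels remain

|visual hull| = 21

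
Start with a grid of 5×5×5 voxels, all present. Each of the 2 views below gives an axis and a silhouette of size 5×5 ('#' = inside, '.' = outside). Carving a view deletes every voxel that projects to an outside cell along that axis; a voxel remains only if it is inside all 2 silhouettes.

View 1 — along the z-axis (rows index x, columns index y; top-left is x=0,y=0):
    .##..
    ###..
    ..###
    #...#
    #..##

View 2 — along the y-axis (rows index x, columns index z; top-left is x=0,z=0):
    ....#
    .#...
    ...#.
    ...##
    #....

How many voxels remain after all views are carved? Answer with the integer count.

voxel count = 15

before carving: 125 voxels (5×5×5)
step 1: project along z, AND mask (13/25) → |grid| = 65
step 2: project along y, AND mask (6/25) → |grid| = 15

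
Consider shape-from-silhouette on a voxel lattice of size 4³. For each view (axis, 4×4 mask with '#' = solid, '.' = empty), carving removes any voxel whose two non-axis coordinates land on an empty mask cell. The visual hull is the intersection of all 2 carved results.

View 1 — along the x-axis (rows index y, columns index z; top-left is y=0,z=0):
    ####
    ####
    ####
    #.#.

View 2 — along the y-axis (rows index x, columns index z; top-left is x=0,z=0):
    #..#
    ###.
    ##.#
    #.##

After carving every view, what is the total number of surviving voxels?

|visual hull| = 39

before carving: 64 voxels (4×4×4)
step 1: project along x, AND mask (14/16) → |grid| = 56
step 2: project along y, AND mask (11/16) → |grid| = 39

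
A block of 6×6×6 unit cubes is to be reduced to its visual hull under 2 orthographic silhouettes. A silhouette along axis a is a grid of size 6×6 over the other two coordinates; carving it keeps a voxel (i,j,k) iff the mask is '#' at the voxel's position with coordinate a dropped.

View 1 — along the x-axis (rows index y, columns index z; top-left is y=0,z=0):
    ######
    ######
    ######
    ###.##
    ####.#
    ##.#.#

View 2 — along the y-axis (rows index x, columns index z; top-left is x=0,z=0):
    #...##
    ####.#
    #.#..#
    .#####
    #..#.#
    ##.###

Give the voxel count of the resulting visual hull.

131 voxels

initial block: 6^3 = 216
  1. axis=0 (YZ plane), |mask|=32  ⇒  voxels=192
  2. axis=1 (XZ plane), |mask|=24  ⇒  voxels=131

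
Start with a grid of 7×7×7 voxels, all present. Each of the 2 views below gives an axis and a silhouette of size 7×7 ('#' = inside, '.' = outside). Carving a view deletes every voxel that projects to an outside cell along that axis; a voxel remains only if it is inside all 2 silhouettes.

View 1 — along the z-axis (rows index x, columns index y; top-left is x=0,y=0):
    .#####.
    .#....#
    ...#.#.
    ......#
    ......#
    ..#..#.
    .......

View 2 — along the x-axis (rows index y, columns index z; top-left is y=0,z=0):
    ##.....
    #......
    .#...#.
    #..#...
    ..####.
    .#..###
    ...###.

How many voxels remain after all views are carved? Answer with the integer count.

initial block: 7^3 = 343
  1. axis=2 (XY plane), |mask|=13  ⇒  voxels=91
  2. axis=0 (YZ plane), |mask|=18  ⇒  voxels=35

voxel count = 35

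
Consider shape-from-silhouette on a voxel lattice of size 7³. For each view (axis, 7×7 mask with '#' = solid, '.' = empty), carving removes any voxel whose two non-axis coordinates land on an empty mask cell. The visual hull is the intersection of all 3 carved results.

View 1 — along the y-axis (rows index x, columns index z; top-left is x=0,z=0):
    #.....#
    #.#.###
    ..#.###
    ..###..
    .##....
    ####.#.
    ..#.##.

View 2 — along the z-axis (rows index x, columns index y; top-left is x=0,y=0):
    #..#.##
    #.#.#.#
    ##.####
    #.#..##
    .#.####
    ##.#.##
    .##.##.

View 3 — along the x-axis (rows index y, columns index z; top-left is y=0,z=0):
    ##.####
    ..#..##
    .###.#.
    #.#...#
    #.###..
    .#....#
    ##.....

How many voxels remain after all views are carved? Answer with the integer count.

full grid |V| = 343
after view 1 [y-axis, 24 of 49 cells solid] → remaining = 168
after view 2 [z-axis, 32 of 49 cells solid] → remaining = 111
after view 3 [x-axis, 24 of 49 cells solid] → remaining = 53

voxel count = 53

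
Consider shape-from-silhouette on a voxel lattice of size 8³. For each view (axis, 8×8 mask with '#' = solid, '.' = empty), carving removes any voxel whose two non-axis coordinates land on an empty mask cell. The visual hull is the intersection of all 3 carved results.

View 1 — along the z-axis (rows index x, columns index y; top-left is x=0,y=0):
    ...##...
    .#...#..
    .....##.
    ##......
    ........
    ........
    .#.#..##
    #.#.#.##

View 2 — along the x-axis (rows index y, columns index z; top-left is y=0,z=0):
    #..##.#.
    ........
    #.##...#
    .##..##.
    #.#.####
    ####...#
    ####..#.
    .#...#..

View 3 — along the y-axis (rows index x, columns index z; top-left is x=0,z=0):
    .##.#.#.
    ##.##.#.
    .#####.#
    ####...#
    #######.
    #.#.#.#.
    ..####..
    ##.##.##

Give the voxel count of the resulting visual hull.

start: 8×8×8 = 512 voxels
V1 z: intersect with XY mask (17 set) -- 136 left
V2 x: intersect with YZ mask (30 set) -- 61 left
V3 y: intersect with XZ mask (41 set) -- 39 left

39 voxels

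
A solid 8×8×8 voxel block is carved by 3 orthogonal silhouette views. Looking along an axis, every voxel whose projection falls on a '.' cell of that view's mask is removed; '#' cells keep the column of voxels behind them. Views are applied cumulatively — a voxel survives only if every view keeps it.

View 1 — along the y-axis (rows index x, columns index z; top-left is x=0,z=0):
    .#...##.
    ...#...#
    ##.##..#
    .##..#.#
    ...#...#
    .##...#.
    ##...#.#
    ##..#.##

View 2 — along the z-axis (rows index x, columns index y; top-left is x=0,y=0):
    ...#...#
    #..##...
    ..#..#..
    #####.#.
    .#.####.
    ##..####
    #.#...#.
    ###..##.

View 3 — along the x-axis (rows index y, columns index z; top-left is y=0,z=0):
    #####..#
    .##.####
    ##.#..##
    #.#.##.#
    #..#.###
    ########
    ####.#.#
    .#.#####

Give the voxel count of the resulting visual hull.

initial block: 8^3 = 512
carve view 1 (along y, XZ-mask fill 28/64): 224 voxels remain
carve view 2 (along z, XY-mask fill 32/64): 111 voxels remain
carve view 3 (along x, YZ-mask fill 47/64): 87 voxels remain

voxel count = 87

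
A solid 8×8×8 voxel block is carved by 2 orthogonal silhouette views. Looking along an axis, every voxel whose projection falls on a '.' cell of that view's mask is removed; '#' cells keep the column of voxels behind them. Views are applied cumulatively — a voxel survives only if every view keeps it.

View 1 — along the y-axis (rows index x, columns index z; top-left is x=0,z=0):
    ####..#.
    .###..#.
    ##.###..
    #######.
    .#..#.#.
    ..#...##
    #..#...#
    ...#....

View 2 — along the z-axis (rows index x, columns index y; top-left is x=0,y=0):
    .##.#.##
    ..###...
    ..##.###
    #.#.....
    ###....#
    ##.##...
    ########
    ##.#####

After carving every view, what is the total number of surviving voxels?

start: 8×8×8 = 512 voxels
after view 1 [y-axis, 31 of 64 cells solid] → remaining = 248
after view 2 [z-axis, 38 of 64 cells solid] → remaining = 131

voxel count = 131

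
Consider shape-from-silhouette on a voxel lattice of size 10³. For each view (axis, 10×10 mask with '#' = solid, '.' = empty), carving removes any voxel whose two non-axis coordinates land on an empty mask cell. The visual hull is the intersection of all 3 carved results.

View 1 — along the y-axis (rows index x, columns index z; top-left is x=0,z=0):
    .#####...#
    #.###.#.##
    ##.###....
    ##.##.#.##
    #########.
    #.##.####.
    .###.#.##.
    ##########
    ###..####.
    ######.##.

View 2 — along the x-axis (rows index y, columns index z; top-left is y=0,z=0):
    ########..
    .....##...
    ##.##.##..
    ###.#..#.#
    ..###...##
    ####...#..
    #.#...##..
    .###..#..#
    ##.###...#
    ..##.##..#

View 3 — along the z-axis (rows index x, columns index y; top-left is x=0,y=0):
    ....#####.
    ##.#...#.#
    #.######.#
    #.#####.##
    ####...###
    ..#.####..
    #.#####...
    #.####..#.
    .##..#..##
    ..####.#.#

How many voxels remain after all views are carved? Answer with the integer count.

initial block: 10^3 = 1000
after view 1 [y-axis, 72 of 100 cells solid] → remaining = 720
after view 2 [x-axis, 52 of 100 cells solid] → remaining = 376
after view 3 [z-axis, 61 of 100 cells solid] → remaining = 237

remaining voxels: 237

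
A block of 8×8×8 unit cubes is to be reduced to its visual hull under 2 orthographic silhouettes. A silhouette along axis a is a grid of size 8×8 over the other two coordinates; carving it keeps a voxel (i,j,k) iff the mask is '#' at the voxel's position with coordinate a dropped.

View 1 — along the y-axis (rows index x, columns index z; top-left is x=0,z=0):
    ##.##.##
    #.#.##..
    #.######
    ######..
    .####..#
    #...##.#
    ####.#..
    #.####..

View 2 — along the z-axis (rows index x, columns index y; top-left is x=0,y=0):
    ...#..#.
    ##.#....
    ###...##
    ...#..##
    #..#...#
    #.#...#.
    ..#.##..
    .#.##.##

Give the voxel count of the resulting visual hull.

144 voxels

start: 8×8×8 = 512 voxels
V1 y: intersect with XZ mask (42 set) -- 336 left
V2 z: intersect with XY mask (27 set) -- 144 left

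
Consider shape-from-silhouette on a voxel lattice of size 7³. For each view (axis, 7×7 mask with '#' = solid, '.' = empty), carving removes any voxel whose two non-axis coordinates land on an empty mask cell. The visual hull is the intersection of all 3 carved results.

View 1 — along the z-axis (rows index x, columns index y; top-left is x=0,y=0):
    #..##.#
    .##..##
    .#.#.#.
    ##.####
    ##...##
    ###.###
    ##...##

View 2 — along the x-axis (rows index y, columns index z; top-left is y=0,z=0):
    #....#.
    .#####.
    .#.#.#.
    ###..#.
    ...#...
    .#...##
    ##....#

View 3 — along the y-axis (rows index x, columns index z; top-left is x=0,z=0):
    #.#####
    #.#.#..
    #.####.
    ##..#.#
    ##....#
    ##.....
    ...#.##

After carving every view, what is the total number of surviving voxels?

|visual hull| = 48

start: 7×7×7 = 343 voxels
carve view 1 (along z, XY-mask fill 31/49): 217 voxels remain
carve view 2 (along x, YZ-mask fill 21/49): 97 voxels remain
carve view 3 (along y, XZ-mask fill 26/49): 48 voxels remain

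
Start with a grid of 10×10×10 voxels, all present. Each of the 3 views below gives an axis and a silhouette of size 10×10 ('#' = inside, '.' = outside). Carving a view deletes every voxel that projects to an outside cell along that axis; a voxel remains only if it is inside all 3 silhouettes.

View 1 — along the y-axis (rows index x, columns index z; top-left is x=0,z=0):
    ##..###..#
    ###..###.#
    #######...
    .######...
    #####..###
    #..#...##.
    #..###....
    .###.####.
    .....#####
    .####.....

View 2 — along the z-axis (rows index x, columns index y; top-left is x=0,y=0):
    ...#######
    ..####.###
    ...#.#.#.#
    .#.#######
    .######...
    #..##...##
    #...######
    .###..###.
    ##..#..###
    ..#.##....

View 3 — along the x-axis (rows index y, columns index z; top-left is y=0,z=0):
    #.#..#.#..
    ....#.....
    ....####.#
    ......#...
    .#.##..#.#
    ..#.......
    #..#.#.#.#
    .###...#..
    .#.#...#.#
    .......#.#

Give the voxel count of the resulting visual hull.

full grid |V| = 1000
step 1: project along y, AND mask (58/100) → |grid| = 580
step 2: project along z, AND mask (59/100) → |grid| = 347
step 3: project along x, AND mask (32/100) → |grid| = 104

voxel count = 104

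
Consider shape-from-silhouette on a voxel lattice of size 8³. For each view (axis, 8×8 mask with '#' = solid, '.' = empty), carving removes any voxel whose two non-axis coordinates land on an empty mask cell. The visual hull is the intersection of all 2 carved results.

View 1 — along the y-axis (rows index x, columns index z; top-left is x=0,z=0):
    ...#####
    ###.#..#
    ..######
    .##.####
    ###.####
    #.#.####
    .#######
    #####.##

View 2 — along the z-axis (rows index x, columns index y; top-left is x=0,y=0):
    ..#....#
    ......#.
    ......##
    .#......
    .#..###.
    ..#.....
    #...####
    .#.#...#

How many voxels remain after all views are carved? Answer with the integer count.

initial block: 8^3 = 512
step 1: project along y, AND mask (49/64) → |grid| = 392
step 2: project along z, AND mask (19/64) → |grid| = 123

123 voxels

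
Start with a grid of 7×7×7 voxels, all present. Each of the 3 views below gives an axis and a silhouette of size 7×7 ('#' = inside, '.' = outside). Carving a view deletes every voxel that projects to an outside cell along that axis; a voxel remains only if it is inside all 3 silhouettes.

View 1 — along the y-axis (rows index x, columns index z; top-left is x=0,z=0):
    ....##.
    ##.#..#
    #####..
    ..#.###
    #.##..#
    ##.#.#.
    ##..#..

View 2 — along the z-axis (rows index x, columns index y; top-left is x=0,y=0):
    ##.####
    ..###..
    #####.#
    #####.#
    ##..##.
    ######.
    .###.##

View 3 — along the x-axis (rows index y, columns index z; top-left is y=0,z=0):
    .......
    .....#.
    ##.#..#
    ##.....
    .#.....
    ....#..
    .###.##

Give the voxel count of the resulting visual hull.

|visual hull| = 37

start: 7×7×7 = 343 voxels
step 1: project along y, AND mask (26/49) → |grid| = 182
step 2: project along z, AND mask (36/49) → |grid| = 133
step 3: project along x, AND mask (14/49) → |grid| = 37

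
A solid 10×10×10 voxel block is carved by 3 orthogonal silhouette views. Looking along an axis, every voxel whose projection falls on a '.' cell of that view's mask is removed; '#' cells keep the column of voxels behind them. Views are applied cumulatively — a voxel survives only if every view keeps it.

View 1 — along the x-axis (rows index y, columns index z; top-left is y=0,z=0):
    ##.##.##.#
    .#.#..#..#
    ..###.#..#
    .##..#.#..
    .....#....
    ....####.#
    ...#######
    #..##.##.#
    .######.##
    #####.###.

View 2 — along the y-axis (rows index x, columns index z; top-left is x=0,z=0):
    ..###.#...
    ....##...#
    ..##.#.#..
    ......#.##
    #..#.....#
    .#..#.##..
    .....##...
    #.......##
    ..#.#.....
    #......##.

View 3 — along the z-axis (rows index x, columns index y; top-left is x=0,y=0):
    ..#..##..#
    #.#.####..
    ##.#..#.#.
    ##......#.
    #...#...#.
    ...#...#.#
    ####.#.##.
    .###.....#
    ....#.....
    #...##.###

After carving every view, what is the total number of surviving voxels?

voxel count = 81

before carving: 1000 voxels (10×10×10)
after view 1 [x-axis, 55 of 100 cells solid] → remaining = 550
after view 2 [y-axis, 31 of 100 cells solid] → remaining = 177
after view 3 [z-axis, 42 of 100 cells solid] → remaining = 81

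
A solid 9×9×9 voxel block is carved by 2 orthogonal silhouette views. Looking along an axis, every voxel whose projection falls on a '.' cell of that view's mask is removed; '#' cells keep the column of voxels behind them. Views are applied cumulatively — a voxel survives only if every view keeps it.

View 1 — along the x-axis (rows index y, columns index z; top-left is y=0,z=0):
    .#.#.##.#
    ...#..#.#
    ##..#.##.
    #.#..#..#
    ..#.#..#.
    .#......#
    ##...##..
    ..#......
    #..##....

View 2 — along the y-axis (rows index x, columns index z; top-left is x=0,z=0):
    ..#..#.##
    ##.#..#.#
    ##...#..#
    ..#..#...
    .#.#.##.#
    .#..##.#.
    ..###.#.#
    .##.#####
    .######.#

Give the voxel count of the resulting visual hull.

146 voxels

start: 9×9×9 = 729 voxels
after view 1 [x-axis, 30 of 81 cells solid] → remaining = 270
after view 2 [y-axis, 43 of 81 cells solid] → remaining = 146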